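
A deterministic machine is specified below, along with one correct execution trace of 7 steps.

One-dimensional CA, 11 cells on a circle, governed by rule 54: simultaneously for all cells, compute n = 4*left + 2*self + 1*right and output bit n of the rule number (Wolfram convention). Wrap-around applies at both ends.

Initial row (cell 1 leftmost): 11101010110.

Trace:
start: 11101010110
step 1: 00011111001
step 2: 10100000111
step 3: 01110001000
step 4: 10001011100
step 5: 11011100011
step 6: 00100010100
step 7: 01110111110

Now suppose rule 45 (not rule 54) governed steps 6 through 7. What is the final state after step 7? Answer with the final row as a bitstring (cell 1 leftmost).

(re-executing steps 6..7 under rule 45; state before step 6: 11011100011)
step 6: 00110001010
step 7: 10100101110

10100101110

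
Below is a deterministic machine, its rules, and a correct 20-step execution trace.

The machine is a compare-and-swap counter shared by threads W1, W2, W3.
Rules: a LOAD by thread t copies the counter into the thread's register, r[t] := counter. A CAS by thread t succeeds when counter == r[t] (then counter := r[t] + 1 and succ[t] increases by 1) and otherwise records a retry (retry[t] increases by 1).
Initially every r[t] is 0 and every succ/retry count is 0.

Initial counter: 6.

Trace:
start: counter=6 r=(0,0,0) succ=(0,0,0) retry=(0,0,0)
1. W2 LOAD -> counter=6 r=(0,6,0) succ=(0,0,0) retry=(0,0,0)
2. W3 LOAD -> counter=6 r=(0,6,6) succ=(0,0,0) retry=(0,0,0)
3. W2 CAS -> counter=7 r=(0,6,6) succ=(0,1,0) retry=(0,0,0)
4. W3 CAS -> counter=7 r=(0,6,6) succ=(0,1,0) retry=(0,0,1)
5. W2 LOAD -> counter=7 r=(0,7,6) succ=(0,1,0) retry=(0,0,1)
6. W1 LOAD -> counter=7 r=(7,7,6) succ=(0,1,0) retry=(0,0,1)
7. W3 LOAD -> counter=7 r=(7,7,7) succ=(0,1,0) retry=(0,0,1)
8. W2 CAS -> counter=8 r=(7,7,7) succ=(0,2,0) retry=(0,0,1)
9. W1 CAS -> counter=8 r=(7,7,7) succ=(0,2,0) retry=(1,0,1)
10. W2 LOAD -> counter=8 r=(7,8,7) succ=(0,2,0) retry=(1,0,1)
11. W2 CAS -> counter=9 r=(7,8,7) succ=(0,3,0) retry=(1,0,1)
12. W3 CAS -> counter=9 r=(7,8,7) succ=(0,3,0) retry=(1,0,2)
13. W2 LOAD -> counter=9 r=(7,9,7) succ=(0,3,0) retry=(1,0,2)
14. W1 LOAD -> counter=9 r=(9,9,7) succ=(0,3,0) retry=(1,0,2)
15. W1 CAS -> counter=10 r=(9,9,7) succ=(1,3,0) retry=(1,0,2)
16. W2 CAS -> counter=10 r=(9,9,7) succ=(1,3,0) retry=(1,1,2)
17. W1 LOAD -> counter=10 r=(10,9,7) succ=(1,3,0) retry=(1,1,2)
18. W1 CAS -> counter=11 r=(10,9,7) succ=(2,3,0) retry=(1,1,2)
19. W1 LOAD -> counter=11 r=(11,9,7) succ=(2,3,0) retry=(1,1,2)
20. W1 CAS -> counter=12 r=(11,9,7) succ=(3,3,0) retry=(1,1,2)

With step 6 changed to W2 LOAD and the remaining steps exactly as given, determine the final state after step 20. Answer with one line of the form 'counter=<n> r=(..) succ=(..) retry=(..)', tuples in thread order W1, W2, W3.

(re-executing from step 6 with the substitution; state before step 6: counter=7 r=(0,7,6) succ=(0,1,0) retry=(0,0,1))
6. W2 LOAD -> counter=7 r=(0,7,6) succ=(0,1,0) retry=(0,0,1)
7. W3 LOAD -> counter=7 r=(0,7,7) succ=(0,1,0) retry=(0,0,1)
8. W2 CAS -> counter=8 r=(0,7,7) succ=(0,2,0) retry=(0,0,1)
9. W1 CAS -> counter=8 r=(0,7,7) succ=(0,2,0) retry=(1,0,1)
10. W2 LOAD -> counter=8 r=(0,8,7) succ=(0,2,0) retry=(1,0,1)
11. W2 CAS -> counter=9 r=(0,8,7) succ=(0,3,0) retry=(1,0,1)
12. W3 CAS -> counter=9 r=(0,8,7) succ=(0,3,0) retry=(1,0,2)
13. W2 LOAD -> counter=9 r=(0,9,7) succ=(0,3,0) retry=(1,0,2)
14. W1 LOAD -> counter=9 r=(9,9,7) succ=(0,3,0) retry=(1,0,2)
15. W1 CAS -> counter=10 r=(9,9,7) succ=(1,3,0) retry=(1,0,2)
16. W2 CAS -> counter=10 r=(9,9,7) succ=(1,3,0) retry=(1,1,2)
17. W1 LOAD -> counter=10 r=(10,9,7) succ=(1,3,0) retry=(1,1,2)
18. W1 CAS -> counter=11 r=(10,9,7) succ=(2,3,0) retry=(1,1,2)
19. W1 LOAD -> counter=11 r=(11,9,7) succ=(2,3,0) retry=(1,1,2)
20. W1 CAS -> counter=12 r=(11,9,7) succ=(3,3,0) retry=(1,1,2)

counter=12 r=(11,9,7) succ=(3,3,0) retry=(1,1,2)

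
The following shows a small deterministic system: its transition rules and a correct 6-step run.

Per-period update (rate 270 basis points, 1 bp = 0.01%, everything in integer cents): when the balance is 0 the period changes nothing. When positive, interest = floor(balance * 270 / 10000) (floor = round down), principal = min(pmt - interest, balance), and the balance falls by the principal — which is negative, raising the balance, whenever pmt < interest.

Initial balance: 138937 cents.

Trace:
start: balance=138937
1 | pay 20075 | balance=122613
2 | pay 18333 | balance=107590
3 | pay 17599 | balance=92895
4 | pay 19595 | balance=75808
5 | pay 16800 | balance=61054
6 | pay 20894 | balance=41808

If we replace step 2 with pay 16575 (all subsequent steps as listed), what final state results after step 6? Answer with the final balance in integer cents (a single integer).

43763

(re-executing from step 2 with the substitution; state before step 2: balance=122613)
2 | pay 16575 | balance=109348
3 | pay 17599 | balance=94701
4 | pay 19595 | balance=77662
5 | pay 16800 | balance=62958
6 | pay 20894 | balance=43763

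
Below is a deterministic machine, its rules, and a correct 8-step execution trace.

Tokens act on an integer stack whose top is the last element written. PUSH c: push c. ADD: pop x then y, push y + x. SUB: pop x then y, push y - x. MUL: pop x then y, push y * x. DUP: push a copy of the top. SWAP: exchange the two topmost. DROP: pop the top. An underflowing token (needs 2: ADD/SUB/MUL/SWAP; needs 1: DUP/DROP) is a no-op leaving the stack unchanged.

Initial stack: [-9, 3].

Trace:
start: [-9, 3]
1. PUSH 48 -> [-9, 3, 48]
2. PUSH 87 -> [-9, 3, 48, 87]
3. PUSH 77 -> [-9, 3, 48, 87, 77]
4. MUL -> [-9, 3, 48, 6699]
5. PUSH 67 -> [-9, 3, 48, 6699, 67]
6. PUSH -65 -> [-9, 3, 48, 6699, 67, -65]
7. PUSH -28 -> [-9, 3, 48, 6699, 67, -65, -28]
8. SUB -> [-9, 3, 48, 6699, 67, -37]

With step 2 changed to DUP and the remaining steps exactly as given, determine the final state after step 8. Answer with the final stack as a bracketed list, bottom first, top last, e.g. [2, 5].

(re-executing from step 2 with the substitution; state before step 2: [-9, 3, 48])
2. DUP -> [-9, 3, 48, 48]
3. PUSH 77 -> [-9, 3, 48, 48, 77]
4. MUL -> [-9, 3, 48, 3696]
5. PUSH 67 -> [-9, 3, 48, 3696, 67]
6. PUSH -65 -> [-9, 3, 48, 3696, 67, -65]
7. PUSH -28 -> [-9, 3, 48, 3696, 67, -65, -28]
8. SUB -> [-9, 3, 48, 3696, 67, -37]

[-9, 3, 48, 3696, 67, -37]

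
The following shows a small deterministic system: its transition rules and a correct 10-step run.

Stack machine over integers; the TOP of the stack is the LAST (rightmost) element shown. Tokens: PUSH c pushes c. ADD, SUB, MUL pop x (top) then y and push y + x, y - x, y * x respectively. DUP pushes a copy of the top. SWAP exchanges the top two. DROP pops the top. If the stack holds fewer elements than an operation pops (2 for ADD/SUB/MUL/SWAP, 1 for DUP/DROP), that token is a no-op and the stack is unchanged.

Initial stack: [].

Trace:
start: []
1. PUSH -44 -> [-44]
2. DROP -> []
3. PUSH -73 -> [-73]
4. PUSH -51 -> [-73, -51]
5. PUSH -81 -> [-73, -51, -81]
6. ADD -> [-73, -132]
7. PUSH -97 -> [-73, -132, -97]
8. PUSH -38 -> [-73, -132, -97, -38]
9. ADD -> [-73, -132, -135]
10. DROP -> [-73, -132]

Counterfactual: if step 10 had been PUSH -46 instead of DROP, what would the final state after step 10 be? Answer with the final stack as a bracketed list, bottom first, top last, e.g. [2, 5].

(re-executing from step 10 with the substitution; state before step 10: [-73, -132, -135])
10. PUSH -46 -> [-73, -132, -135, -46]

[-73, -132, -135, -46]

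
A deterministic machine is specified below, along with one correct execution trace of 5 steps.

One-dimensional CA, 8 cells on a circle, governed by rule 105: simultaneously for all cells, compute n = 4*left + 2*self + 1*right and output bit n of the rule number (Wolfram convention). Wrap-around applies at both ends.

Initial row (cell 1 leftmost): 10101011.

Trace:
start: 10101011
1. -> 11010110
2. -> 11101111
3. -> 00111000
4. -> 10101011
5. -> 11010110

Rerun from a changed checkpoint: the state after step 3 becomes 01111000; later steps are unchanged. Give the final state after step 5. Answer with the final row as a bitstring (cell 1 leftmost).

state after step 3 := 01111000
4. -> 01001011
5. -> 10000111

10000111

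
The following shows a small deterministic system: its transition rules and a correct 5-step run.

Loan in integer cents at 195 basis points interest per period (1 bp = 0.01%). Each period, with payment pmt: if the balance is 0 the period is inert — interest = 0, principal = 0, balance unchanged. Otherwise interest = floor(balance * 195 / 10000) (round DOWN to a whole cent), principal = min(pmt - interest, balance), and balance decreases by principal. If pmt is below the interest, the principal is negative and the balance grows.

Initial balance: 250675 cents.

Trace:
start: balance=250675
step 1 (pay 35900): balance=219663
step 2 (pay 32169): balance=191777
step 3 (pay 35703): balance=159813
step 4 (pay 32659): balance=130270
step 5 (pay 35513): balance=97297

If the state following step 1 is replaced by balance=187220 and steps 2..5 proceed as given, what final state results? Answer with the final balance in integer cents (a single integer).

62247

state after step 1 := balance=187220
step 2 (pay 32169): balance=158701
step 3 (pay 35703): balance=126092
step 4 (pay 32659): balance=95891
step 5 (pay 35513): balance=62247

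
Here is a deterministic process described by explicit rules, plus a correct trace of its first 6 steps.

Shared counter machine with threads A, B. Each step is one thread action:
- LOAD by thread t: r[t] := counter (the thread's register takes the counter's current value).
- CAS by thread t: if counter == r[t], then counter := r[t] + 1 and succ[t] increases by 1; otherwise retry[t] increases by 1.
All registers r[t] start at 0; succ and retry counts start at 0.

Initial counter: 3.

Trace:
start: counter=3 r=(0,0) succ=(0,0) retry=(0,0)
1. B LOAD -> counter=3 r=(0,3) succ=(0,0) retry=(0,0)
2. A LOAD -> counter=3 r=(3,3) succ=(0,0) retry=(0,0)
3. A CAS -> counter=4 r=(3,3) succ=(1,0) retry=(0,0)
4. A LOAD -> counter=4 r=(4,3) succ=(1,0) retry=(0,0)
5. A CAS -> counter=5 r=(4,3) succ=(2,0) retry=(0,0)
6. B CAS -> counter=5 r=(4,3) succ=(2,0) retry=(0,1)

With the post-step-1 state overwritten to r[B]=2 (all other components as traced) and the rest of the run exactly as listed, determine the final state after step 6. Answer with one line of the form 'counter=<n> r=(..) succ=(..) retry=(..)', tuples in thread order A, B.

counter=5 r=(4,2) succ=(2,0) retry=(0,1)

state after step 1 := counter=3 r=(0,2) succ=(0,0) retry=(0,0)
2. A LOAD -> counter=3 r=(3,2) succ=(0,0) retry=(0,0)
3. A CAS -> counter=4 r=(3,2) succ=(1,0) retry=(0,0)
4. A LOAD -> counter=4 r=(4,2) succ=(1,0) retry=(0,0)
5. A CAS -> counter=5 r=(4,2) succ=(2,0) retry=(0,0)
6. B CAS -> counter=5 r=(4,2) succ=(2,0) retry=(0,1)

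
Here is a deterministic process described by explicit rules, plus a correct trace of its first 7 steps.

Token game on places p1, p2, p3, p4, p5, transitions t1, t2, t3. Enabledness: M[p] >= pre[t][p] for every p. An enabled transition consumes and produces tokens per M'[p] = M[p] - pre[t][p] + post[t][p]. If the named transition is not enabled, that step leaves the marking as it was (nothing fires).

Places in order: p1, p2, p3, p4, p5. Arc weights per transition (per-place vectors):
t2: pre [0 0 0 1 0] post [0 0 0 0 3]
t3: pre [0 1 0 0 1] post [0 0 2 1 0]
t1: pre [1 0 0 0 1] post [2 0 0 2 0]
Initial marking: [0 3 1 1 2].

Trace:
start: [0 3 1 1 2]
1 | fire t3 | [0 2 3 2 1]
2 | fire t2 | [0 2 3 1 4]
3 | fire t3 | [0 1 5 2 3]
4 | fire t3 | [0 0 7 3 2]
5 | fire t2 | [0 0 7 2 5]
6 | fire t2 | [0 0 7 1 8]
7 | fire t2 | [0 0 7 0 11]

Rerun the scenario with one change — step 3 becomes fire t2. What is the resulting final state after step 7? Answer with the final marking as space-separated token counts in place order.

(re-executing from step 3 with the substitution; state before step 3: [0 2 3 1 4])
3 | fire t2 | [0 2 3 0 7]
4 | fire t3 | [0 1 5 1 6]
5 | fire t2 | [0 1 5 0 9]
6 | fire t2 | [0 1 5 0 9]
7 | fire t2 | [0 1 5 0 9]

0 1 5 0 9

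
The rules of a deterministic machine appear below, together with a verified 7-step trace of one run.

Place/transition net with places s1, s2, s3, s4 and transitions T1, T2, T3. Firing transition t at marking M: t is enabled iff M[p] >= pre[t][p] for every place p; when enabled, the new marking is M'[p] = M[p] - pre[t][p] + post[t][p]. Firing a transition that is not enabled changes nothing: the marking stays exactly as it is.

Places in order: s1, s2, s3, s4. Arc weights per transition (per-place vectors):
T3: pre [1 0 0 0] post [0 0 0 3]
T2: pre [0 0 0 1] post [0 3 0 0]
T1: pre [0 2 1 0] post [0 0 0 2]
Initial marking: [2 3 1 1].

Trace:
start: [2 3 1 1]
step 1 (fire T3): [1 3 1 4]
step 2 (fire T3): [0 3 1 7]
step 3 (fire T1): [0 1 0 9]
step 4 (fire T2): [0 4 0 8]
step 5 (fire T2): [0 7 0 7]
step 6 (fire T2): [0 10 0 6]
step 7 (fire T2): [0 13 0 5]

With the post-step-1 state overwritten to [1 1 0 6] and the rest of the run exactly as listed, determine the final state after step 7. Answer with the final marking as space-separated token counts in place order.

state after step 1 := [1 1 0 6]
step 2 (fire T3): [0 1 0 9]
step 3 (fire T1): [0 1 0 9]
step 4 (fire T2): [0 4 0 8]
step 5 (fire T2): [0 7 0 7]
step 6 (fire T2): [0 10 0 6]
step 7 (fire T2): [0 13 0 5]

0 13 0 5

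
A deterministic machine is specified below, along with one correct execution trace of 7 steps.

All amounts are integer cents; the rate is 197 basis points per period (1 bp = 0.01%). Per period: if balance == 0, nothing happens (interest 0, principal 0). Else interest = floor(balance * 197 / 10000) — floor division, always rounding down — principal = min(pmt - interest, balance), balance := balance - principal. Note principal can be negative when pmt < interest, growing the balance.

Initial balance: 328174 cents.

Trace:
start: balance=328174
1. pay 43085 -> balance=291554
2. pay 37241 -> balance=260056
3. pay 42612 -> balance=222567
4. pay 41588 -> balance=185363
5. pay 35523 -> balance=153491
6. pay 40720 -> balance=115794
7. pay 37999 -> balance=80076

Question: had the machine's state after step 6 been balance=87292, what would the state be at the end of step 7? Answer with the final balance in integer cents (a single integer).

51012

state after step 6 := balance=87292
7. pay 37999 -> balance=51012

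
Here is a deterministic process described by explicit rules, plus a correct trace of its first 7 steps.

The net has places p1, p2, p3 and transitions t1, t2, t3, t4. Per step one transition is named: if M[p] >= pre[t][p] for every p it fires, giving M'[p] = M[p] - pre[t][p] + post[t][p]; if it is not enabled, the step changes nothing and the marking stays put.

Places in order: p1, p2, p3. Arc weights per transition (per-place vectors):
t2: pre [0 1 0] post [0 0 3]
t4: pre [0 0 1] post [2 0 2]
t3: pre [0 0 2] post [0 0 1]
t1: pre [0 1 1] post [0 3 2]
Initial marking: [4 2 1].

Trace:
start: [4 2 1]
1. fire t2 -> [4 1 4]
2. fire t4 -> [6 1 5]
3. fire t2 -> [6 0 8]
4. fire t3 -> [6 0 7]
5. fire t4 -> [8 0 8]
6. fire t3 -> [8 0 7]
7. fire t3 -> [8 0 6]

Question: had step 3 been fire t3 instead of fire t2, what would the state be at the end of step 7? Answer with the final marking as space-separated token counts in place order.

(re-executing from step 3 with the substitution; state before step 3: [6 1 5])
3. fire t3 -> [6 1 4]
4. fire t3 -> [6 1 3]
5. fire t4 -> [8 1 4]
6. fire t3 -> [8 1 3]
7. fire t3 -> [8 1 2]

8 1 2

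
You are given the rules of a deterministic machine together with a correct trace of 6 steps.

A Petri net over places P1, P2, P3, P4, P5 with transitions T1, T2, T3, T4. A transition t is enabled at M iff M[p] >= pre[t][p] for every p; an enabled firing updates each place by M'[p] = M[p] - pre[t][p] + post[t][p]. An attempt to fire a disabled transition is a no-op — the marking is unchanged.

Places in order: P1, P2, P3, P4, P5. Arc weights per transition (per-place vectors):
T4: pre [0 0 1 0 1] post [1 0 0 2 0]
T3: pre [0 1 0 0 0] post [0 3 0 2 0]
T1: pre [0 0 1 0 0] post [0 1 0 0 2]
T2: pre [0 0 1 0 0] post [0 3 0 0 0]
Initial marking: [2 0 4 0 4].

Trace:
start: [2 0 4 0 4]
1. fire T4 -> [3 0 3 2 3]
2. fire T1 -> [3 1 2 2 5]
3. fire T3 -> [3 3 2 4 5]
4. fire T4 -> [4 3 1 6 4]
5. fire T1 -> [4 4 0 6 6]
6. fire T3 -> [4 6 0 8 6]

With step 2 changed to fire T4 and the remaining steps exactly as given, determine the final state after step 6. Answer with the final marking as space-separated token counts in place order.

(re-executing from step 2 with the substitution; state before step 2: [3 0 3 2 3])
2. fire T4 -> [4 0 2 4 2]
3. fire T3 -> [4 0 2 4 2]
4. fire T4 -> [5 0 1 6 1]
5. fire T1 -> [5 1 0 6 3]
6. fire T3 -> [5 3 0 8 3]

5 3 0 8 3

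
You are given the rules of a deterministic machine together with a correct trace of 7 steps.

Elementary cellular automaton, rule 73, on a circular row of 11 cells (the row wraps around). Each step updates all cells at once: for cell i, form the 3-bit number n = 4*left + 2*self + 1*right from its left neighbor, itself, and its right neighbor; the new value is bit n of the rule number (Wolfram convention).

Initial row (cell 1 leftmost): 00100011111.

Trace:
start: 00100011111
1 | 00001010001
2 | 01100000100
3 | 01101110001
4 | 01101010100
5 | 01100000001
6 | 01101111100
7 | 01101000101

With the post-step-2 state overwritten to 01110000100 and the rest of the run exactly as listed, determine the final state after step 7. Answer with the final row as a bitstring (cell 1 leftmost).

state after step 2 := 01110000100
3 | 01010110001
4 | 00000110100
5 | 11110110001
6 | 00010110101
7 | 01000110000

01000110000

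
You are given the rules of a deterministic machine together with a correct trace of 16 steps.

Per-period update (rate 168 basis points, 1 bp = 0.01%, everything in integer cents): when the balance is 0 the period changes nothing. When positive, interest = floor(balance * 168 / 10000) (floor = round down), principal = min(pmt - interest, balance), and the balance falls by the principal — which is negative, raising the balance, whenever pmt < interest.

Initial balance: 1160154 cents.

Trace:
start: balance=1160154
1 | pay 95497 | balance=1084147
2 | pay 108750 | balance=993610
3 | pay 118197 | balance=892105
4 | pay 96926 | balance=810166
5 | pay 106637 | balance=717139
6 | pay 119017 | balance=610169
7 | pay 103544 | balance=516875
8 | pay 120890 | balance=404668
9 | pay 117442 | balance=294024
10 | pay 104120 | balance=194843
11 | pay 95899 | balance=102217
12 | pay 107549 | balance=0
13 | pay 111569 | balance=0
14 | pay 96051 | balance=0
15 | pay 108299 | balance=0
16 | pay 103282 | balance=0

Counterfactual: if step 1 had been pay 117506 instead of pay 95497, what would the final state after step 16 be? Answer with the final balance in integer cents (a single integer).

(re-executing from step 1 with the substitution; state before step 1: balance=1160154)
1 | pay 117506 | balance=1062138
2 | pay 108750 | balance=971231
3 | pay 118197 | balance=869350
4 | pay 96926 | balance=787029
5 | pay 106637 | balance=693614
6 | pay 119017 | balance=586249
7 | pay 103544 | balance=492553
8 | pay 120890 | balance=379937
9 | pay 117442 | balance=268877
10 | pay 104120 | balance=169274
11 | pay 95899 | balance=76218
12 | pay 107549 | balance=0
13 | pay 111569 | balance=0
14 | pay 96051 | balance=0
15 | pay 108299 | balance=0
16 | pay 103282 | balance=0

0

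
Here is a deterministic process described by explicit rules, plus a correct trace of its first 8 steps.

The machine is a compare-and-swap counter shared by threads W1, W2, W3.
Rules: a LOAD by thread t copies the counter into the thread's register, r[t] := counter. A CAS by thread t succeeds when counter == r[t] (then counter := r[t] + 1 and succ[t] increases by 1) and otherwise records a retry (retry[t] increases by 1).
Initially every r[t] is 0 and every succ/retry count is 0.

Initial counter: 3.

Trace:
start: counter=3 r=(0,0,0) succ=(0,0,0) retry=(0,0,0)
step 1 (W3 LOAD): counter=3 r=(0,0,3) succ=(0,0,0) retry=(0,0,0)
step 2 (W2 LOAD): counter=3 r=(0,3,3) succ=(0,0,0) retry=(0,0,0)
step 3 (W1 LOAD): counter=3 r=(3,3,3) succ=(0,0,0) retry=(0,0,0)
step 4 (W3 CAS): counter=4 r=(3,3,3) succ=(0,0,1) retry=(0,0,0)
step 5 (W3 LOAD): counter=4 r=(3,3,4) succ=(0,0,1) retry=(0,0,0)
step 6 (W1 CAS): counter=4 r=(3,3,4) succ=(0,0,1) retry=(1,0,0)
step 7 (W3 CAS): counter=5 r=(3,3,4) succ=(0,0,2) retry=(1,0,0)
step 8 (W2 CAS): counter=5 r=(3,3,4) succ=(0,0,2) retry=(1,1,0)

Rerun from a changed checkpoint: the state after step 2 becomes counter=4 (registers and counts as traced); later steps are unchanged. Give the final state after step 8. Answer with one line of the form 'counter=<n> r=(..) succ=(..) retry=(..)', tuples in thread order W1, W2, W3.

state after step 2 := counter=4 r=(0,3,3) succ=(0,0,0) retry=(0,0,0)
step 3 (W1 LOAD): counter=4 r=(4,3,3) succ=(0,0,0) retry=(0,0,0)
step 4 (W3 CAS): counter=4 r=(4,3,3) succ=(0,0,0) retry=(0,0,1)
step 5 (W3 LOAD): counter=4 r=(4,3,4) succ=(0,0,0) retry=(0,0,1)
step 6 (W1 CAS): counter=5 r=(4,3,4) succ=(1,0,0) retry=(0,0,1)
step 7 (W3 CAS): counter=5 r=(4,3,4) succ=(1,0,0) retry=(0,0,2)
step 8 (W2 CAS): counter=5 r=(4,3,4) succ=(1,0,0) retry=(0,1,2)

counter=5 r=(4,3,4) succ=(1,0,0) retry=(0,1,2)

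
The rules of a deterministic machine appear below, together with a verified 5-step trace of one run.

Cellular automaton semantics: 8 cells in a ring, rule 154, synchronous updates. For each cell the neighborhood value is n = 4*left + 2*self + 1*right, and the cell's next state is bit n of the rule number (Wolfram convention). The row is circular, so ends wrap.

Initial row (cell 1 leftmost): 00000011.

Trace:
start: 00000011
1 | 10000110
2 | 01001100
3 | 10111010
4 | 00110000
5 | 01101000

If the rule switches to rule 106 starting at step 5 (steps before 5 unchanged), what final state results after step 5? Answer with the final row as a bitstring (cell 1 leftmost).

(re-executing step 5 under rule 106; state before step 5: 00110000)
5 | 01110000

01110000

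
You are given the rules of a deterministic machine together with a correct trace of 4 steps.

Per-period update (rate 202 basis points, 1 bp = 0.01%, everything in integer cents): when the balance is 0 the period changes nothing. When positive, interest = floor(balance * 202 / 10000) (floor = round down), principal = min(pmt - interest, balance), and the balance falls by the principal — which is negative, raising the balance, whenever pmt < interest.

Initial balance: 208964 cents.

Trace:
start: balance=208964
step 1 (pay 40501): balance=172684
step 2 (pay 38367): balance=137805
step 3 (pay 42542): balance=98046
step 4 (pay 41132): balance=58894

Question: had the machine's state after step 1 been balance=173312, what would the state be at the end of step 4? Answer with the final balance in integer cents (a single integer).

59560

state after step 1 := balance=173312
step 2 (pay 38367): balance=138445
step 3 (pay 42542): balance=98699
step 4 (pay 41132): balance=59560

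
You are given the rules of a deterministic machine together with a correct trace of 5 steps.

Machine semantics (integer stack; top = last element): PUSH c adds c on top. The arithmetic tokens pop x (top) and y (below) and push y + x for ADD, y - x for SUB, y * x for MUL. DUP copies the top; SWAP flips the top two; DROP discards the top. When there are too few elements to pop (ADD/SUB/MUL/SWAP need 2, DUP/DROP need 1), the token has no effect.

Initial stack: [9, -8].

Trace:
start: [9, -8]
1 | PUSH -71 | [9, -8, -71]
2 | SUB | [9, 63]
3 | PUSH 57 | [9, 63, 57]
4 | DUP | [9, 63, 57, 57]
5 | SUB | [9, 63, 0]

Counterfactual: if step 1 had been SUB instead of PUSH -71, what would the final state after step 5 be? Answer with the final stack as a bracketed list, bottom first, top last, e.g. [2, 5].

[17, 0]

(re-executing from step 1 with the substitution; state before step 1: [9, -8])
1 | SUB | [17]
2 | SUB | [17]
3 | PUSH 57 | [17, 57]
4 | DUP | [17, 57, 57]
5 | SUB | [17, 0]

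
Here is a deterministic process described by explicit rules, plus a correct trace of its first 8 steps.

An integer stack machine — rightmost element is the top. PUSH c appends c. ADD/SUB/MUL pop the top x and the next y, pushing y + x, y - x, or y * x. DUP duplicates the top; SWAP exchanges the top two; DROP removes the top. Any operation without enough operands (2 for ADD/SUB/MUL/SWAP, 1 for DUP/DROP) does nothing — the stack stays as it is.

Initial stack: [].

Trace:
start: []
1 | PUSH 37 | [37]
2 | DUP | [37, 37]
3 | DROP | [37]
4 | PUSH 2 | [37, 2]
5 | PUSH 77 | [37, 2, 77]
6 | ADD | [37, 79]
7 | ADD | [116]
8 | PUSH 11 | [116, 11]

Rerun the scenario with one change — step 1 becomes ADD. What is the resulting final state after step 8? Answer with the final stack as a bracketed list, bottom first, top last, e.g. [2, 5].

[79, 11]

(re-executing from step 1 with the substitution; state before step 1: [])
1 | ADD | []
2 | DUP | []
3 | DROP | []
4 | PUSH 2 | [2]
5 | PUSH 77 | [2, 77]
6 | ADD | [79]
7 | ADD | [79]
8 | PUSH 11 | [79, 11]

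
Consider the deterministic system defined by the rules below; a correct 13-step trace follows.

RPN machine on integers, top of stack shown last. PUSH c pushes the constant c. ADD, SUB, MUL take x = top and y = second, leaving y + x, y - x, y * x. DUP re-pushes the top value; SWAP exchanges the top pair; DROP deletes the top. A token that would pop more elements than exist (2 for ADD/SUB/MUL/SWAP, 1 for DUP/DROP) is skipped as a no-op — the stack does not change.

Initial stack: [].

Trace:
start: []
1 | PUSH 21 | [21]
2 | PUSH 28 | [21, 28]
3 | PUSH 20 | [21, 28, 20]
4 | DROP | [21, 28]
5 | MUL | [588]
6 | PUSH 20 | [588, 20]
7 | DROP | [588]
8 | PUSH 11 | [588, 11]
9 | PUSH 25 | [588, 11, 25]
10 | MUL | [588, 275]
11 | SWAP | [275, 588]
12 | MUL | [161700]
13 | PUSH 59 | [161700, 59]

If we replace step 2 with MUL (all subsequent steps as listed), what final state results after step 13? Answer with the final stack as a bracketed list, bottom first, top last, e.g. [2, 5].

[5775, 59]

(re-executing from step 2 with the substitution; state before step 2: [21])
2 | MUL | [21]
3 | PUSH 20 | [21, 20]
4 | DROP | [21]
5 | MUL | [21]
6 | PUSH 20 | [21, 20]
7 | DROP | [21]
8 | PUSH 11 | [21, 11]
9 | PUSH 25 | [21, 11, 25]
10 | MUL | [21, 275]
11 | SWAP | [275, 21]
12 | MUL | [5775]
13 | PUSH 59 | [5775, 59]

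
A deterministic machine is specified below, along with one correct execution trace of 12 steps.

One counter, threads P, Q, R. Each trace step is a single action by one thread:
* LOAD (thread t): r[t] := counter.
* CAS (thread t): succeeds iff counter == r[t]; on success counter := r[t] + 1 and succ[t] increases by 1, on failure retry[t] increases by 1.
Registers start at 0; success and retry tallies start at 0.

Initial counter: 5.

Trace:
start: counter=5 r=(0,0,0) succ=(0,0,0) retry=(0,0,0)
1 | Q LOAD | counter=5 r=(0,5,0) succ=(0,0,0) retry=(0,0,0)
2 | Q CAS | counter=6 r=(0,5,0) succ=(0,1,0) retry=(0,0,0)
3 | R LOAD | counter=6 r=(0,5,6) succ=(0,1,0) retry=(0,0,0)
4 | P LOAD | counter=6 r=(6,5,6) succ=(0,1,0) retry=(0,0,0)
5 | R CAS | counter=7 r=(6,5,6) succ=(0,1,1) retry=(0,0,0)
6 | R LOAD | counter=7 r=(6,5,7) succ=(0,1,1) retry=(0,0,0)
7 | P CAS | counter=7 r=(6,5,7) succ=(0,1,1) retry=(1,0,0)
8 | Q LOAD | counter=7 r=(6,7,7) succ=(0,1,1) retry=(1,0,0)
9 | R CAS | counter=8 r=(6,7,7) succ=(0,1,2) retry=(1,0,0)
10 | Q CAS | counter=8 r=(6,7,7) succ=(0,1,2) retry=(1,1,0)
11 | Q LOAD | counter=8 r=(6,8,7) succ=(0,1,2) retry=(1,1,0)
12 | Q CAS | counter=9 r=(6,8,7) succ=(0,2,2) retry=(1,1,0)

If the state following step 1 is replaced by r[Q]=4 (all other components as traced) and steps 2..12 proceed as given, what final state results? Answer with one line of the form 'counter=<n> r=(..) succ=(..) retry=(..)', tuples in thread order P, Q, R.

state after step 1 := counter=5 r=(0,4,0) succ=(0,0,0) retry=(0,0,0)
2 | Q CAS | counter=5 r=(0,4,0) succ=(0,0,0) retry=(0,1,0)
3 | R LOAD | counter=5 r=(0,4,5) succ=(0,0,0) retry=(0,1,0)
4 | P LOAD | counter=5 r=(5,4,5) succ=(0,0,0) retry=(0,1,0)
5 | R CAS | counter=6 r=(5,4,5) succ=(0,0,1) retry=(0,1,0)
6 | R LOAD | counter=6 r=(5,4,6) succ=(0,0,1) retry=(0,1,0)
7 | P CAS | counter=6 r=(5,4,6) succ=(0,0,1) retry=(1,1,0)
8 | Q LOAD | counter=6 r=(5,6,6) succ=(0,0,1) retry=(1,1,0)
9 | R CAS | counter=7 r=(5,6,6) succ=(0,0,2) retry=(1,1,0)
10 | Q CAS | counter=7 r=(5,6,6) succ=(0,0,2) retry=(1,2,0)
11 | Q LOAD | counter=7 r=(5,7,6) succ=(0,0,2) retry=(1,2,0)
12 | Q CAS | counter=8 r=(5,7,6) succ=(0,1,2) retry=(1,2,0)

counter=8 r=(5,7,6) succ=(0,1,2) retry=(1,2,0)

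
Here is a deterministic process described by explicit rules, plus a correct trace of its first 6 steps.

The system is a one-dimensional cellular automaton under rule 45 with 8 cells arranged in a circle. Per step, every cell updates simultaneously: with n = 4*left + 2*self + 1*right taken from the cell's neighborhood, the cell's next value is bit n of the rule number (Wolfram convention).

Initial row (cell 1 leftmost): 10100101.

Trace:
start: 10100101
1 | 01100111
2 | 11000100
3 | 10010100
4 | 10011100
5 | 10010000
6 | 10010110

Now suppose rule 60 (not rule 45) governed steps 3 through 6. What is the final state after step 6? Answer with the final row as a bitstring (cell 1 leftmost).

(re-executing steps 3..6 under rule 60; state before step 3: 11000100)
3 | 10100110
4 | 11110101
5 | 00001111
6 | 10001000

10001000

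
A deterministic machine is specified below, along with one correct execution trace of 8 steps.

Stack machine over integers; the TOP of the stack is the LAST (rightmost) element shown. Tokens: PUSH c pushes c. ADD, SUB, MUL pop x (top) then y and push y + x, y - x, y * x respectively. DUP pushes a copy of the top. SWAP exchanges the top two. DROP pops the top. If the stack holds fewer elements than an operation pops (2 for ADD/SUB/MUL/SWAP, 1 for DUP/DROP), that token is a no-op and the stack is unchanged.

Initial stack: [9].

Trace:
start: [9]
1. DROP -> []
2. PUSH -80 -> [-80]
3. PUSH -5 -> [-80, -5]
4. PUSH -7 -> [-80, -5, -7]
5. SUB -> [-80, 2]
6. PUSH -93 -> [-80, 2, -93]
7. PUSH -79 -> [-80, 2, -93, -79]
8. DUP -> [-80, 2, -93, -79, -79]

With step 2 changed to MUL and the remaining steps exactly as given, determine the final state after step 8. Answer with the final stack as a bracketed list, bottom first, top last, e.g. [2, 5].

[2, -93, -79, -79]

(re-executing from step 2 with the substitution; state before step 2: [])
2. MUL -> []
3. PUSH -5 -> [-5]
4. PUSH -7 -> [-5, -7]
5. SUB -> [2]
6. PUSH -93 -> [2, -93]
7. PUSH -79 -> [2, -93, -79]
8. DUP -> [2, -93, -79, -79]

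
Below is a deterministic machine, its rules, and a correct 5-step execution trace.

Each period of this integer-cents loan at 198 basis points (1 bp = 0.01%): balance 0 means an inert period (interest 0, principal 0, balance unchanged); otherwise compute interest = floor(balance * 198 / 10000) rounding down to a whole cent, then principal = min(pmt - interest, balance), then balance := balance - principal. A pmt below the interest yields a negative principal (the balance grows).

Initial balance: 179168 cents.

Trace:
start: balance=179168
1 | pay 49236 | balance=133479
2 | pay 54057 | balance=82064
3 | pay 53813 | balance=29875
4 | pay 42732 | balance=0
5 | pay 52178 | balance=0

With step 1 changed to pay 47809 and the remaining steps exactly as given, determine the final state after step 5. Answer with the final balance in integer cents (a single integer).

(re-executing from step 1 with the substitution; state before step 1: balance=179168)
1 | pay 47809 | balance=134906
2 | pay 54057 | balance=83520
3 | pay 53813 | balance=31360
4 | pay 42732 | balance=0
5 | pay 52178 | balance=0

0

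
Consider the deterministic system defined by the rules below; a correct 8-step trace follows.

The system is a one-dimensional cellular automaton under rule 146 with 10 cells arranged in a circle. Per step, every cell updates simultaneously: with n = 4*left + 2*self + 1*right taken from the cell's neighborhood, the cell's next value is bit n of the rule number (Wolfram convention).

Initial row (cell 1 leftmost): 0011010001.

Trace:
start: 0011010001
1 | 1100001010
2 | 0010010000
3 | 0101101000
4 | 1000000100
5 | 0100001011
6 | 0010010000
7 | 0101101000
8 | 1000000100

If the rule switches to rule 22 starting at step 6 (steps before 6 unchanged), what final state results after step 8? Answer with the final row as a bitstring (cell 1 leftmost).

1110011111

(re-executing steps 6..8 under rule 22; state before step 6: 0100001011)
6 | 0110011000
7 | 1001100100
8 | 1110011111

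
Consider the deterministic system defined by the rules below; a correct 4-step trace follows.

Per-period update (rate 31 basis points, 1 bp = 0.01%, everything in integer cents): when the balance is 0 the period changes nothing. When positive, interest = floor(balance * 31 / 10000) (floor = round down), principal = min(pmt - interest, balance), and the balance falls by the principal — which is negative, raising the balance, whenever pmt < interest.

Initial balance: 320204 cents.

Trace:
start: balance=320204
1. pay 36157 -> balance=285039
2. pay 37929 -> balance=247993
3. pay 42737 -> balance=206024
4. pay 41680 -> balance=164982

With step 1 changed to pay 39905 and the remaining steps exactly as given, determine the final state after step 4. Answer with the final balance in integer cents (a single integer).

(re-executing from step 1 with the substitution; state before step 1: balance=320204)
1. pay 39905 -> balance=281291
2. pay 37929 -> balance=244234
3. pay 42737 -> balance=202254
4. pay 41680 -> balance=161200

161200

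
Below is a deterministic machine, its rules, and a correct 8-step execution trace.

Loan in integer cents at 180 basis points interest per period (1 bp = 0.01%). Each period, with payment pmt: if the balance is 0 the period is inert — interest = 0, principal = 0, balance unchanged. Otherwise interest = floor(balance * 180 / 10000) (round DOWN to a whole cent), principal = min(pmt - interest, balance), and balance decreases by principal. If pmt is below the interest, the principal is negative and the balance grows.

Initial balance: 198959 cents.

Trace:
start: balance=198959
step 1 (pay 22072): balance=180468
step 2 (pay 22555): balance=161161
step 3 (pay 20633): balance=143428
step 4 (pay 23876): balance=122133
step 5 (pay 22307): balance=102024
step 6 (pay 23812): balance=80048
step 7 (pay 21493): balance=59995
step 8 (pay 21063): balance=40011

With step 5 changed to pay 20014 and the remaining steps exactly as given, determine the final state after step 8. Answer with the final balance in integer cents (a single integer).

(re-executing from step 5 with the substitution; state before step 5: balance=122133)
step 5 (pay 20014): balance=104317
step 6 (pay 23812): balance=82382
step 7 (pay 21493): balance=62371
step 8 (pay 21063): balance=42430

42430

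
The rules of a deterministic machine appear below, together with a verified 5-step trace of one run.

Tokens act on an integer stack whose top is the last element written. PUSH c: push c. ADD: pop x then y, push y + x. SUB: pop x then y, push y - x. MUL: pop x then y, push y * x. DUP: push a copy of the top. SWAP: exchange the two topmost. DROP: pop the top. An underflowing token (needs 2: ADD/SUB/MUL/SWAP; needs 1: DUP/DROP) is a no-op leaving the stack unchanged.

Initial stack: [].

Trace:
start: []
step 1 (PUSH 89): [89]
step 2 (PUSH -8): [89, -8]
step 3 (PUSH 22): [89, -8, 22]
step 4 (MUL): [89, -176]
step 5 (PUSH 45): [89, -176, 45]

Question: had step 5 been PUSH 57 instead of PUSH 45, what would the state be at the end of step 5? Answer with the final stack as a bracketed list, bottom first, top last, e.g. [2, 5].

(re-executing from step 5 with the substitution; state before step 5: [89, -176])
step 5 (PUSH 57): [89, -176, 57]

[89, -176, 57]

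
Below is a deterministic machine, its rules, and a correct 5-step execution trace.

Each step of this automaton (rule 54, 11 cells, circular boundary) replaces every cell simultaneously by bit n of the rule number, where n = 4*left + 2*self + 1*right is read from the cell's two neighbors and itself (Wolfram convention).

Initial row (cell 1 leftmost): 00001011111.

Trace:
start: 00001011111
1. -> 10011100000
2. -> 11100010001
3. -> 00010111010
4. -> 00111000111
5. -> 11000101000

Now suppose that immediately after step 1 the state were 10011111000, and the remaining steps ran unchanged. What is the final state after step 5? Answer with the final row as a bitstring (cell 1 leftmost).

11000111011

state after step 1 := 10011111000
2. -> 11100000101
3. -> 00010001110
4. -> 00111010001
5. -> 11000111011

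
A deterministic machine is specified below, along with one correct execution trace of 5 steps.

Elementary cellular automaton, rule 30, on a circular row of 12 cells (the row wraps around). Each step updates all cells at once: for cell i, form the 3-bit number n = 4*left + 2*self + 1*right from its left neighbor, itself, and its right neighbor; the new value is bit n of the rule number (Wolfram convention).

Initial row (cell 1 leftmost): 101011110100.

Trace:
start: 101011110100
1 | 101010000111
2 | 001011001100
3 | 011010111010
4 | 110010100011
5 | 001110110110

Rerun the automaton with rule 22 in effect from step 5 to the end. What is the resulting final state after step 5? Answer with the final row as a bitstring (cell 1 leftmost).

001110110100

(re-executing step 5 under rule 22; state before step 5: 110010100011)
5 | 001110110100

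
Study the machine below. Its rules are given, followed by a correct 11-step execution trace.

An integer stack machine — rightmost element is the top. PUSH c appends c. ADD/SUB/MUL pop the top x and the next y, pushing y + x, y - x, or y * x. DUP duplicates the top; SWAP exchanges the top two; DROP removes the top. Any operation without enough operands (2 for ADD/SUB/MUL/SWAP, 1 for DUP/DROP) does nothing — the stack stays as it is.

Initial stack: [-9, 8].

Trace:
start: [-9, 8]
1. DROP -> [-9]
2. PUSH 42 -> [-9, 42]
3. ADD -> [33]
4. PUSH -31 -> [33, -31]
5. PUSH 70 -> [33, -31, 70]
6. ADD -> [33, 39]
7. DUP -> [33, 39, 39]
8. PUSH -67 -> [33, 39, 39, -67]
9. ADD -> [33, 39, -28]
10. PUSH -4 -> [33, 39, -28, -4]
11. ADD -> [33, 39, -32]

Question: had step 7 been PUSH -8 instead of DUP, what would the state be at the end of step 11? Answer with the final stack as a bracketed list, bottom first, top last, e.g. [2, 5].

(re-executing from step 7 with the substitution; state before step 7: [33, 39])
7. PUSH -8 -> [33, 39, -8]
8. PUSH -67 -> [33, 39, -8, -67]
9. ADD -> [33, 39, -75]
10. PUSH -4 -> [33, 39, -75, -4]
11. ADD -> [33, 39, -79]

[33, 39, -79]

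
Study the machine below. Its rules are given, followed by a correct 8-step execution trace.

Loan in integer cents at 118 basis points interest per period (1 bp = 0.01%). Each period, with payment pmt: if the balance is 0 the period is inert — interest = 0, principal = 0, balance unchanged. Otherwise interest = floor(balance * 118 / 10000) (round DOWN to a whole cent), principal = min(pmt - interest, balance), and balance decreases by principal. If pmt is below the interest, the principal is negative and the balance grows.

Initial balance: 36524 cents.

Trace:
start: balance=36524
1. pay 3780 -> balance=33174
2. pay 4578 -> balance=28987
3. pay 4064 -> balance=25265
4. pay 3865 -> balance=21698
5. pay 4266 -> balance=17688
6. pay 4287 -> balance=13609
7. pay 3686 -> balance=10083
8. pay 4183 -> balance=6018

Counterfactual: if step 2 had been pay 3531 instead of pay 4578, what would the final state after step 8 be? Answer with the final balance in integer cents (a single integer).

7141

(re-executing from step 2 with the substitution; state before step 2: balance=33174)
2. pay 3531 -> balance=30034
3. pay 4064 -> balance=26324
4. pay 3865 -> balance=22769
5. pay 4266 -> balance=18771
6. pay 4287 -> balance=14705
7. pay 3686 -> balance=11192
8. pay 4183 -> balance=7141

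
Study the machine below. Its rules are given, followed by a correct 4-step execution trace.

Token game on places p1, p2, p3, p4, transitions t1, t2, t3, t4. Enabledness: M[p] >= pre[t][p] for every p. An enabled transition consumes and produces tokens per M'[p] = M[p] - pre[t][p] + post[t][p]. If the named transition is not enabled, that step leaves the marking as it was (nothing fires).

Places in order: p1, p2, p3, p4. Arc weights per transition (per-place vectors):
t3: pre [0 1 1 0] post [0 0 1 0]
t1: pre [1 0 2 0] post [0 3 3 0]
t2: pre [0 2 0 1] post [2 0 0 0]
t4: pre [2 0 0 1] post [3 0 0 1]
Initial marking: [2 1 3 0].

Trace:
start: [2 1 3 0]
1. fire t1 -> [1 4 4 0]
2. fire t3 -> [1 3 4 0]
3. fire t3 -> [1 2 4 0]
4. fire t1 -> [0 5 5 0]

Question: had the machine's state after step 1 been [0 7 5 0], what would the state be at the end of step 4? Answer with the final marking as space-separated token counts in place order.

state after step 1 := [0 7 5 0]
2. fire t3 -> [0 6 5 0]
3. fire t3 -> [0 5 5 0]
4. fire t1 -> [0 5 5 0]

0 5 5 0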